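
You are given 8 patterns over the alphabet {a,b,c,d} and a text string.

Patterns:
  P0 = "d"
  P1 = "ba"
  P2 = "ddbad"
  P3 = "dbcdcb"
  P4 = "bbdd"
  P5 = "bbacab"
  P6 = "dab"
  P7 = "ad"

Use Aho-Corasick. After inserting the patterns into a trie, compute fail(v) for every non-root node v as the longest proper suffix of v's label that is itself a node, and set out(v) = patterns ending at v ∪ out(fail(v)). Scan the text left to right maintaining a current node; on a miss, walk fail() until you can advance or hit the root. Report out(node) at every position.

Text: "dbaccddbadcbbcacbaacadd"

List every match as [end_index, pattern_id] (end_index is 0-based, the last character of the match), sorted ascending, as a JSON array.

Construct AC machine:
Trie nodes:
  0='ε' goto a→22 b→2 d→1
  1='d' goto a→20 b→8 d→4  [P0 ends]
  2='b' goto a→3 b→13
  3='ba' goto ·  [P1 ends]
  4='dd' goto b→5
  5='ddb' goto a→6
  6='ddba' goto d→7
  7='ddbad' goto ·  [P2 ends]
  8='db' goto c→9
  9='dbc' goto d→10
  10='dbcd' goto c→11
  11='dbcdc' goto b→12
  12='dbcdcb' goto ·  [P3 ends]
  13='bb' goto a→16 d→14
  14='bbd' goto d→15
  15='bbdd' goto ·  [P4 ends]
  16='bba' goto c→17
  17='bbac' goto a→18
  18='bbaca' goto b→19
  19='bbacab' goto ·  [P5 ends]
  20='da' goto b→21
  21='dab' goto ·  [P6 ends]
  22='a' goto d→23
  23='ad' goto ·  [P7 ends]

Failure links (BFS by depth):
  n1('d'): parent n0 fail=0; on 'd' 0 → fail=0;  out {0}∪∅={0}
  n2('b'): parent n0 fail=0; on 'b' 0 → fail=0;  out ∅∪∅=∅
  n22('a'): parent n0 fail=0; on 'a' 0 → fail=0;  out ∅∪∅=∅
  n3('ba'): parent n2 fail=0; on 'a' 0 → fail=22;  out {1}∪∅={1}
  n4('dd'): parent n1 fail=0; on 'd' 0 → fail=1;  out ∅∪{0}={0}
  n8('db'): parent n1 fail=0; on 'b' 0 → fail=2;  out ∅∪∅=∅
  n13('bb'): parent n2 fail=0; on 'b' 0 → fail=2;  out ∅∪∅=∅
  n20('da'): parent n1 fail=0; on 'a' 0 → fail=22;  out ∅∪∅=∅
  n23('ad'): parent n22 fail=0; on 'd' 0 → fail=1;  out {7}∪{0}={0,7}
  n5('ddb'): parent n4 fail=1; on 'b' 1 → fail=8;  out ∅∪∅=∅
  n9('dbc'): parent n8 fail=2; on 'c' 2→0 → fail=0;  out ∅∪∅=∅
  n14('bbd'): parent n13 fail=2; on 'd' 2→0 → fail=1;  out ∅∪{0}={0}
  n16('bba'): parent n13 fail=2; on 'a' 2 → fail=3;  out ∅∪{1}={1}
  n21('dab'): parent n20 fail=22; on 'b' 22→0 → fail=2;  out {6}∪∅={6}
  n6('ddba'): parent n5 fail=8; on 'a' 8→2 → fail=3;  out ∅∪{1}={1}
  n10('dbcd'): parent n9 fail=0; on 'd' 0 → fail=1;  out ∅∪{0}={0}
  n15('bbdd'): parent n14 fail=1; on 'd' 1 → fail=4;  out {4}∪{0}={0,4}
  n17('bbac'): parent n16 fail=3; on 'c' 3→22→0 → fail=0;  out ∅∪∅=∅
  n7('ddbad'): parent n6 fail=3; on 'd' 3→22 → fail=23;  out {2}∪{0,7}={0,2,7}
  n11('dbcdc'): parent n10 fail=1; on 'c' 1→0 → fail=0;  out ∅∪∅=∅
  n18('bbaca'): parent n17 fail=0; on 'a' 0 → fail=22;  out ∅∪∅=∅
  n12('dbcdcb'): parent n11 fail=0; on 'b' 0 → fail=2;  out {3}∪∅={3}
  n19('bbacab'): parent n18 fail=22; on 'b' 22→0 → fail=2;  out {5}∪∅={5}

Scan:
i=0 'd': node 0→1  → match P0@[0:0]
i=1 'b': node 1→8
i=2 'a': node 8→3 (fail-walked)  → match P1@[1:2]
i=3 'c': node 3→0 (fail-walked)
i=4 'c': node 0→0
i=5 'd': node 0→1  → match P0@[5:5]
i=6 'd': node 1→4  → match P0@[6:6]
i=7 'b': node 4→5
i=8 'a': node 5→6  → match P1@[7:8]
i=9 'd': node 6→7  → match P0@[9:9],P2@[5:9],P7@[8:9]
i=10 'c': node 7→0 (fail-walked)
i=11 'b': node 0→2
i=12 'b': node 2→13
i=13 'c': node 13→0 (fail-walked)
i=14 'a': node 0→22
i=15 'c': node 22→0 (fail-walked)
i=16 'b': node 0→2
i=17 'a': node 2→3  → match P1@[16:17]
i=18 'a': node 3→22 (fail-walked)
i=19 'c': node 22→0 (fail-walked)
i=20 'a': node 0→22
i=21 'd': node 22→23  → match P0@[21:21],P7@[20:21]
i=22 'd': node 23→4 (fail-walked)  → match P0@[22:22]

Matches: [[0,0],[2,1],[5,0],[6,0],[8,1],[9,0],[9,2],[9,7],[17,1],[21,0],[21,7],[22,0]]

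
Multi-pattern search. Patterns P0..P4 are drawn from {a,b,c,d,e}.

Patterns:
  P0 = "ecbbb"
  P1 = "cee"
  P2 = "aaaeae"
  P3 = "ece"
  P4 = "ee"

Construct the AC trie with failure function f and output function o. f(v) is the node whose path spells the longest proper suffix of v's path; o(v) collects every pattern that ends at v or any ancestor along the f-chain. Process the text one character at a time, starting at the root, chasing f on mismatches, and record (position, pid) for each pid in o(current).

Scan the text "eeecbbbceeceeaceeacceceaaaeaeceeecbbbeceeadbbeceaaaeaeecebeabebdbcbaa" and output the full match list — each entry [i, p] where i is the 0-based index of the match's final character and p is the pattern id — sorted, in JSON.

Build:
Trie nodes:
  0='ε' goto a→9 c→6 e→1
  1='e' goto c→2 e→16
  2='ec' goto b→3 e→15
  3='ecb' goto b→4
  4='ecbb' goto b→5
  5='ecbbb' goto ·  [P0 ends]
  6='c' goto e→7
  7='ce' goto e→8
  8='cee' goto ·  [P1 ends]
  9='a' goto a→10
  10='aa' goto a→11
  11='aaa' goto e→12
  12='aaae' goto a→13
  13='aaaea' goto e→14
  14='aaaeae' goto ·  [P2 ends]
  15='ece' goto ·  [P3 ends]
  16='ee' goto ·  [P4 ends]

BFS fail/out derivation:
  fail(1) 'e': from fail(0)=0 chase 'e': 0 ⇒ 0;  out=∅∪out(0)=∅
  fail(6) 'c': from fail(0)=0 chase 'c': 0 ⇒ 0;  out=∅∪out(0)=∅
  fail(9) 'a': from fail(0)=0 chase 'a': 0 ⇒ 0;  out=∅∪out(0)=∅
  fail(2) 'ec': from fail(1)=0 chase 'c': 0 ⇒ 6;  out=∅∪out(6)=∅
  fail(7) 'ce': from fail(6)=0 chase 'e': 0 ⇒ 1;  out=∅∪out(1)=∅
  fail(10) 'aa': from fail(9)=0 chase 'a': 0 ⇒ 9;  out=∅∪out(9)=∅
  fail(16) 'ee': from fail(1)=0 chase 'e': 0 ⇒ 1;  out={4}∪out(1)={4}
  fail(3) 'ecb': from fail(2)=6 chase 'b': 6→0 ⇒ 0;  out=∅∪out(0)=∅
  fail(8) 'cee': from fail(7)=1 chase 'e': 1 ⇒ 16;  out={1}∪out(16)={1,4}
  fail(11) 'aaa': from fail(10)=9 chase 'a': 9 ⇒ 10;  out=∅∪out(10)=∅
  fail(15) 'ece': from fail(2)=6 chase 'e': 6 ⇒ 7;  out={3}∪out(7)={3}
  fail(4) 'ecbb': from fail(3)=0 chase 'b': 0 ⇒ 0;  out=∅∪out(0)=∅
  fail(12) 'aaae': from fail(11)=10 chase 'e': 10→9→0 ⇒ 1;  out=∅∪out(1)=∅
  fail(5) 'ecbbb': from fail(4)=0 chase 'b': 0 ⇒ 0;  out={0}∪out(0)={0}
  fail(13) 'aaaea': from fail(12)=1 chase 'a': 1→0 ⇒ 9;  out=∅∪out(9)=∅
  fail(14) 'aaaeae': from fail(13)=9 chase 'e': 9→0 ⇒ 1;  out={2}∪out(1)={2}

Run:
pos 0 'e': at 1
pos 1 'e': at 16  → match P4@[0:1]
pos 2 'e': at 16 ·f  → match P4@[1:2]
pos 3 'c': at 2 ·f
pos 4 'b': at 3
pos 5 'b': at 4
pos 6 'b': at 5  → match P0@[2:6]
pos 7 'c': at 6 ·f
pos 8 'e': at 7
pos 9 'e': at 8  → match P1@[7:9],P4@[8:9]
pos 10 'c': at 2 ·f
pos 11 'e': at 15  → match P3@[9:11]
pos 12 'e': at 8 ·f  → match P1@[10:12],P4@[11:12]
pos 13 'a': at 9 ·f
pos 14 'c': at 6 ·f
pos 15 'e': at 7
pos 16 'e': at 8  → match P1@[14:16],P4@[15:16]
pos 17 'a': at 9 ·f
pos 18 'c': at 6 ·f
pos 19 'c': at 6 ·f
pos 20 'e': at 7
pos 21 'c': at 2 ·f
pos 22 'e': at 15  → match P3@[20:22]
pos 23 'a': at 9 ·f
pos 24 'a': at 10
pos 25 'a': at 11
pos 26 'e': at 12
pos 27 'a': at 13
pos 28 'e': at 14  → match P2@[23:28]
pos 29 'c': at 2 ·f
pos 30 'e': at 15  → match P3@[28:30]
pos 31 'e': at 8 ·f  → match P1@[29:31],P4@[30:31]
pos 32 'e': at 16 ·f  → match P4@[31:32]
pos 33 'c': at 2 ·f
pos 34 'b': at 3
pos 35 'b': at 4
pos 36 'b': at 5  → match P0@[32:36]
pos 37 'e': at 1 ·f
pos 38 'c': at 2
pos 39 'e': at 15  → match P3@[37:39]
pos 40 'e': at 8 ·f  → match P1@[38:40],P4@[39:40]
pos 41 'a': at 9 ·f
pos 42 'd': at 0 ·f
pos 43 'b': at 0
pos 44 'b': at 0
pos 45 'e': at 1
pos 46 'c': at 2
pos 47 'e': at 15  → match P3@[45:47]
pos 48 'a': at 9 ·f
pos 49 'a': at 10
pos 50 'a': at 11
pos 51 'e': at 12
pos 52 'a': at 13
pos 53 'e': at 14  → match P2@[48:53]
pos 54 'e': at 16 ·f  → match P4@[53:54]
pos 55 'c': at 2 ·f
pos 56 'e': at 15  → match P3@[54:56]
pos 57 'b': at 0 ·f
pos 58 'e': at 1
pos 59 'a': at 9 ·f
pos 60 'b': at 0 ·f
pos 61 'e': at 1
pos 62 'b': at 0 ·f
pos 63 'd': at 0
pos 64 'b': at 0
pos 65 'c': at 6
pos 66 'b': at 0 ·f
pos 67 'a': at 9
pos 68 'a': at 10

Result: [[1,4],[2,4],[6,0],[9,1],[9,4],[11,3],[12,1],[12,4],[16,1],[16,4],[22,3],[28,2],[30,3],[31,1],[31,4],[32,4],[36,0],[39,3],[40,1],[40,4],[47,3],[53,2],[54,4],[56,3]]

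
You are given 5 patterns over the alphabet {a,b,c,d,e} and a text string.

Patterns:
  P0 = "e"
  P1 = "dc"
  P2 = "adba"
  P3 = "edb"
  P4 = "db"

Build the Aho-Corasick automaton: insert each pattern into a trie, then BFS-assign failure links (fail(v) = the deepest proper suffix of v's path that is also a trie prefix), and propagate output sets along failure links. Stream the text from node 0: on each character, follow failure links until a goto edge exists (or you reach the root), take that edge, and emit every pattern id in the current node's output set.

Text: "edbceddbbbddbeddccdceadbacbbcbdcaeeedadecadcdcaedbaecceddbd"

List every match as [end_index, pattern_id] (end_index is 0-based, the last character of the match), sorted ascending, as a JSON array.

Build:
Trie nodes:
  n0 'ε': a→4 d→2 e→1
  n1 'e': d→8  ←P0
  n2 'd': b→10 c→3
  n3 'dc': ·  ←P1
  n4 'a': d→5
  n5 'ad': b→6
  n6 'adb': a→7
  n7 'adba': ·  ←P2
  n8 'ed': b→9
  n9 'edb': ·  ←P3
  n10 'db': ·  ←P4

Failure links (BFS by depth):
  n1('e'): parent n0 fail=0; on 'e' 0 → fail=0;  out {0}∪∅={0}
  n2('d'): parent n0 fail=0; on 'd' 0 → fail=0;  out ∅∪∅=∅
  n4('a'): parent n0 fail=0; on 'a' 0 → fail=0;  out ∅∪∅=∅
  n3('dc'): parent n2 fail=0; on 'c' 0 → fail=0;  out {1}∪∅={1}
  n5('ad'): parent n4 fail=0; on 'd' 0 → fail=2;  out ∅∪∅=∅
  n8('ed'): parent n1 fail=0; on 'd' 0 → fail=2;  out ∅∪∅=∅
  n10('db'): parent n2 fail=0; on 'b' 0 → fail=0;  out {4}∪∅={4}
  n6('adb'): parent n5 fail=2; on 'b' 2 → fail=10;  out ∅∪{4}={4}
  n9('edb'): parent n8 fail=2; on 'b' 2 → fail=10;  out {3}∪{4}={3,4}
  n7('adba'): parent n6 fail=10; on 'a' 10→0 → fail=4;  out {2}∪∅={2}

Scan:
[0] read 'e'  n0⇒n1  ** P0@[0:0]
[1] read 'd'  n1⇒n8
[2] read 'b'  n8⇒n9  ** P3@[0:2],P4@[1:2]
[3] read 'c'  n9⇒n0 (via fail)
[4] read 'e'  n0⇒n1  ** P0@[4:4]
[5] read 'd'  n1⇒n8
[6] read 'd'  n8⇒n2 (via fail)
[7] read 'b'  n2⇒n10  ** P4@[6:7]
[8] read 'b'  n10⇒n0 (via fail)
[9] read 'b'  n0⇒n0
[10] read 'd'  n0⇒n2
[11] read 'd'  n2⇒n2 (via fail)
[12] read 'b'  n2⇒n10  ** P4@[11:12]
[13] read 'e'  n10⇒n1 (via fail)  ** P0@[13:13]
[14] read 'd'  n1⇒n8
[15] read 'd'  n8⇒n2 (via fail)
[16] read 'c'  n2⇒n3  ** P1@[15:16]
[17] read 'c'  n3⇒n0 (via fail)
[18] read 'd'  n0⇒n2
[19] read 'c'  n2⇒n3  ** P1@[18:19]
[20] read 'e'  n3⇒n1 (via fail)  ** P0@[20:20]
[21] read 'a'  n1⇒n4 (via fail)
[22] read 'd'  n4⇒n5
[23] read 'b'  n5⇒n6  ** P4@[22:23]
[24] read 'a'  n6⇒n7  ** P2@[21:24]
[25] read 'c'  n7⇒n0 (via fail)
[26] read 'b'  n0⇒n0
[27] read 'b'  n0⇒n0
[28] read 'c'  n0⇒n0
[29] read 'b'  n0⇒n0
[30] read 'd'  n0⇒n2
[31] read 'c'  n2⇒n3  ** P1@[30:31]
[32] read 'a'  n3⇒n4 (via fail)
[33] read 'e'  n4⇒n1 (via fail)  ** P0@[33:33]
[34] read 'e'  n1⇒n1 (via fail)  ** P0@[34:34]
[35] read 'e'  n1⇒n1 (via fail)  ** P0@[35:35]
[36] read 'd'  n1⇒n8
[37] read 'a'  n8⇒n4 (via fail)
[38] read 'd'  n4⇒n5
[39] read 'e'  n5⇒n1 (via fail)  ** P0@[39:39]
[40] read 'c'  n1⇒n0 (via fail)
[41] read 'a'  n0⇒n4
[42] read 'd'  n4⇒n5
[43] read 'c'  n5⇒n3 (via fail)  ** P1@[42:43]
[44] read 'd'  n3⇒n2 (via fail)
[45] read 'c'  n2⇒n3  ** P1@[44:45]
[46] read 'a'  n3⇒n4 (via fail)
[47] read 'e'  n4⇒n1 (via fail)  ** P0@[47:47]
[48] read 'd'  n1⇒n8
[49] read 'b'  n8⇒n9  ** P3@[47:49],P4@[48:49]
[50] read 'a'  n9⇒n4 (via fail)
[51] read 'e'  n4⇒n1 (via fail)  ** P0@[51:51]
[52] read 'c'  n1⇒n0 (via fail)
[53] read 'c'  n0⇒n0
[54] read 'e'  n0⇒n1  ** P0@[54:54]
[55] read 'd'  n1⇒n8
[56] read 'd'  n8⇒n2 (via fail)
[57] read 'b'  n2⇒n10  ** P4@[56:57]
[58] read 'd'  n10⇒n2 (via fail)

All matches (sorted): [[0,0],[2,3],[2,4],[4,0],[7,4],[12,4],[13,0],[16,1],[19,1],[20,0],[23,4],[24,2],[31,1],[33,0],[34,0],[35,0],[39,0],[43,1],[45,1],[47,0],[49,3],[49,4],[51,0],[54,0],[57,4]]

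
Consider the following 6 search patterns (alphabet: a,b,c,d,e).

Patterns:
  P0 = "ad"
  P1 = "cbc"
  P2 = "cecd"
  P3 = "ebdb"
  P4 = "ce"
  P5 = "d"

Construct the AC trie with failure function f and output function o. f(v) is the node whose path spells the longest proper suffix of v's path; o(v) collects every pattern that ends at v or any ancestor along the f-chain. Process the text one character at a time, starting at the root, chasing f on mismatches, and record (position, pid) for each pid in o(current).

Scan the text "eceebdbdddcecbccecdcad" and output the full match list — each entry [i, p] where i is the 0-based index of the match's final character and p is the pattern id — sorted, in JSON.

Construct AC machine:
Trie (insert patterns):
  0='ε' goto a→1 c→3 d→13 e→9
  1='a' goto d→2
  2='ad' goto ·  ←P0
  3='c' goto b→4 e→6
  4='cb' goto c→5
  5='cbc' goto ·  ←P1
  6='ce' goto c→7  ←P4
  7='cec' goto d→8
  8='cecd' goto ·  ←P2
  9='e' goto b→10
  10='eb' goto d→11
  11='ebd' goto b→12
  12='ebdb' goto ·  ←P3
  13='d' goto ·  ←P5

Failure links (BFS by depth):
  n1('a'): parent n0 fail=0; on 'a' 0 → fail=0;  out ∅∪∅=∅
  n3('c'): parent n0 fail=0; on 'c' 0 → fail=0;  out ∅∪∅=∅
  n9('e'): parent n0 fail=0; on 'e' 0 → fail=0;  out ∅∪∅=∅
  n13('d'): parent n0 fail=0; on 'd' 0 → fail=0;  out {5}∪∅={5}
  n2('ad'): parent n1 fail=0; on 'd' 0 → fail=13;  out {0}∪{5}={0,5}
  n4('cb'): parent n3 fail=0; on 'b' 0 → fail=0;  out ∅∪∅=∅
  n6('ce'): parent n3 fail=0; on 'e' 0 → fail=9;  out {4}∪∅={4}
  n10('eb'): parent n9 fail=0; on 'b' 0 → fail=0;  out ∅∪∅=∅
  n5('cbc'): parent n4 fail=0; on 'c' 0 → fail=3;  out {1}∪∅={1}
  n7('cec'): parent n6 fail=9; on 'c' 9→0 → fail=3;  out ∅∪∅=∅
  n11('ebd'): parent n10 fail=0; on 'd' 0 → fail=13;  out ∅∪{5}={5}
  n8('cecd'): parent n7 fail=3; on 'd' 3→0 → fail=13;  out {2}∪{5}={2,5}
  n12('ebdb'): parent n11 fail=13; on 'b' 13→0 → fail=0;  out {3}∪∅={3}

Run:
pos 0 'e': at 9
pos 1 'c': at 3 (via fail)
pos 2 'e': at 6  → match P4@[1:2]
pos 3 'e': at 9 (via fail)
pos 4 'b': at 10
pos 5 'd': at 11  → match P5@[5:5]
pos 6 'b': at 12  → match P3@[3:6]
pos 7 'd': at 13 (via fail)  → match P5@[7:7]
pos 8 'd': at 13 (via fail)  → match P5@[8:8]
pos 9 'd': at 13 (via fail)  → match P5@[9:9]
pos 10 'c': at 3 (via fail)
pos 11 'e': at 6  → match P4@[10:11]
pos 12 'c': at 7
pos 13 'b': at 4 (via fail)
pos 14 'c': at 5  → match P1@[12:14]
pos 15 'c': at 3 (via fail)
pos 16 'e': at 6  → match P4@[15:16]
pos 17 'c': at 7
pos 18 'd': at 8  → match P2@[15:18],P5@[18:18]
pos 19 'c': at 3 (via fail)
pos 20 'a': at 1 (via fail)
pos 21 'd': at 2  → match P0@[20:21],P5@[21:21]

Matches: [[2,4],[5,5],[6,3],[7,5],[8,5],[9,5],[11,4],[14,1],[16,4],[18,2],[18,5],[21,0],[21,5]]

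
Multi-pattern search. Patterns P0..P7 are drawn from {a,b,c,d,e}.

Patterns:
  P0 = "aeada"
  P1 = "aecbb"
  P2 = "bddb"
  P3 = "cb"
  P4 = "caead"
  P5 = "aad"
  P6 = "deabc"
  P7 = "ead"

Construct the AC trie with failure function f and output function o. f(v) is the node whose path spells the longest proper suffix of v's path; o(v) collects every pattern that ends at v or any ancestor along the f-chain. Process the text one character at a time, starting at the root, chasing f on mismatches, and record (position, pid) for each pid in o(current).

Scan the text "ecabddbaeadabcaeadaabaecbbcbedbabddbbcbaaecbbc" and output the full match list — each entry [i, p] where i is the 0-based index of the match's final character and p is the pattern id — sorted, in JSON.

Construct AC machine:
Trie (insert patterns):
  n0 'ε': a→1 b→9 c→13 d→21 e→26
  n1 'a': a→19 e→2
  n2 'ae': a→3 c→6
  n3 'aea': d→4
  n4 'aead': a→5
  n5 'aeada': ·  [P0 ends]
  n6 'aec': b→7
  n7 'aecb': b→8
  n8 'aecbb': ·  [P1 ends]
  n9 'b': d→10
  n10 'bd': d→11
  n11 'bdd': b→12
  n12 'bddb': ·  [P2 ends]
  n13 'c': a→15 b→14
  n14 'cb': ·  [P3 ends]
  n15 'ca': e→16
  n16 'cae': a→17
  n17 'caea': d→18
  n18 'caead': ·  [P4 ends]
  n19 'aa': d→20
  n20 'aad': ·  [P5 ends]
  n21 'd': e→22
  n22 'de': a→23
  n23 'dea': b→24
  n24 'deab': c→25
  n25 'deabc': ·  [P6 ends]
  n26 'e': a→27
  n27 'ea': d→28
  n28 'ead': ·  [P7 ends]

Failure links (BFS by depth):
  fail(1) 'a': from fail(0)=0 chase 'a': 0 ⇒ 0;  out=∅∪out(0)=∅
  fail(9) 'b': from fail(0)=0 chase 'b': 0 ⇒ 0;  out=∅∪out(0)=∅
  fail(13) 'c': from fail(0)=0 chase 'c': 0 ⇒ 0;  out=∅∪out(0)=∅
  fail(21) 'd': from fail(0)=0 chase 'd': 0 ⇒ 0;  out=∅∪out(0)=∅
  fail(26) 'e': from fail(0)=0 chase 'e': 0 ⇒ 0;  out=∅∪out(0)=∅
  fail(2) 'ae': from fail(1)=0 chase 'e': 0 ⇒ 26;  out=∅∪out(26)=∅
  fail(10) 'bd': from fail(9)=0 chase 'd': 0 ⇒ 21;  out=∅∪out(21)=∅
  fail(14) 'cb': from fail(13)=0 chase 'b': 0 ⇒ 9;  out={3}∪out(9)={3}
  fail(15) 'ca': from fail(13)=0 chase 'a': 0 ⇒ 1;  out=∅∪out(1)=∅
  fail(19) 'aa': from fail(1)=0 chase 'a': 0 ⇒ 1;  out=∅∪out(1)=∅
  fail(22) 'de': from fail(21)=0 chase 'e': 0 ⇒ 26;  out=∅∪out(26)=∅
  fail(27) 'ea': from fail(26)=0 chase 'a': 0 ⇒ 1;  out=∅∪out(1)=∅
  fail(3) 'aea': from fail(2)=26 chase 'a': 26 ⇒ 27;  out=∅∪out(27)=∅
  fail(6) 'aec': from fail(2)=26 chase 'c': 26→0 ⇒ 13;  out=∅∪out(13)=∅
  fail(11) 'bdd': from fail(10)=21 chase 'd': 21→0 ⇒ 21;  out=∅∪out(21)=∅
  fail(16) 'cae': from fail(15)=1 chase 'e': 1 ⇒ 2;  out=∅∪out(2)=∅
  fail(20) 'aad': from fail(19)=1 chase 'd': 1→0 ⇒ 21;  out={5}∪out(21)={5}
  fail(23) 'dea': from fail(22)=26 chase 'a': 26 ⇒ 27;  out=∅∪out(27)=∅
  fail(28) 'ead': from fail(27)=1 chase 'd': 1→0 ⇒ 21;  out={7}∪out(21)={7}
  fail(4) 'aead': from fail(3)=27 chase 'd': 27 ⇒ 28;  out=∅∪out(28)={7}
  fail(7) 'aecb': from fail(6)=13 chase 'b': 13 ⇒ 14;  out=∅∪out(14)={3}
  fail(12) 'bddb': from fail(11)=21 chase 'b': 21→0 ⇒ 9;  out={2}∪out(9)={2}
  fail(17) 'caea': from fail(16)=2 chase 'a': 2 ⇒ 3;  out=∅∪out(3)=∅
  fail(24) 'deab': from fail(23)=27 chase 'b': 27→1→0 ⇒ 9;  out=∅∪out(9)=∅
  fail(5) 'aeada': from fail(4)=28 chase 'a': 28→21→0 ⇒ 1;  out={0}∪out(1)={0}
  fail(8) 'aecbb': from fail(7)=14 chase 'b': 14→9→0 ⇒ 9;  out={1}∪out(9)={1}
  fail(18) 'caead': from fail(17)=3 chase 'd': 3 ⇒ 4;  out={4}∪out(4)={4,7}
  fail(25) 'deabc': from fail(24)=9 chase 'c': 9→0 ⇒ 13;  out={6}∪out(13)={6}

Text stream:
i=0 'e': node 0→26
i=1 'c': node 26→13 (via fail)
i=2 'a': node 13→15
i=3 'b': node 15→9 (via fail)
i=4 'd': node 9→10
i=5 'd': node 10→11
i=6 'b': node 11→12  emit P2@[3:6]
i=7 'a': node 12→1 (via fail)
i=8 'e': node 1→2
i=9 'a': node 2→3
i=10 'd': node 3→4  emit P7@[8:10]
i=11 'a': node 4→5  emit P0@[7:11]
i=12 'b': node 5→9 (via fail)
i=13 'c': node 9→13 (via fail)
i=14 'a': node 13→15
i=15 'e': node 15→16
i=16 'a': node 16→17
i=17 'd': node 17→18  emit P4@[13:17],P7@[15:17]
i=18 'a': node 18→5 (via fail)  emit P0@[14:18]
i=19 'a': node 5→19 (via fail)
i=20 'b': node 19→9 (via fail)
i=21 'a': node 9→1 (via fail)
i=22 'e': node 1→2
i=23 'c': node 2→6
i=24 'b': node 6→7  emit P3@[23:24]
i=25 'b': node 7→8  emit P1@[21:25]
i=26 'c': node 8→13 (via fail)
i=27 'b': node 13→14  emit P3@[26:27]
i=28 'e': node 14→26 (via fail)
i=29 'd': node 26→21 (via fail)
i=30 'b': node 21→9 (via fail)
i=31 'a': node 9→1 (via fail)
i=32 'b': node 1→9 (via fail)
i=33 'd': node 9→10
i=34 'd': node 10→11
i=35 'b': node 11→12  emit P2@[32:35]
i=36 'b': node 12→9 (via fail)
i=37 'c': node 9→13 (via fail)
i=38 'b': node 13→14  emit P3@[37:38]
i=39 'a': node 14→1 (via fail)
i=40 'a': node 1→19
i=41 'e': node 19→2 (via fail)
i=42 'c': node 2→6
i=43 'b': node 6→7  emit P3@[42:43]
i=44 'b': node 7→8  emit P1@[40:44]
i=45 'c': node 8→13 (via fail)

Matches: [[6,2],[10,7],[11,0],[17,4],[17,7],[18,0],[24,3],[25,1],[27,3],[35,2],[38,3],[43,3],[44,1]]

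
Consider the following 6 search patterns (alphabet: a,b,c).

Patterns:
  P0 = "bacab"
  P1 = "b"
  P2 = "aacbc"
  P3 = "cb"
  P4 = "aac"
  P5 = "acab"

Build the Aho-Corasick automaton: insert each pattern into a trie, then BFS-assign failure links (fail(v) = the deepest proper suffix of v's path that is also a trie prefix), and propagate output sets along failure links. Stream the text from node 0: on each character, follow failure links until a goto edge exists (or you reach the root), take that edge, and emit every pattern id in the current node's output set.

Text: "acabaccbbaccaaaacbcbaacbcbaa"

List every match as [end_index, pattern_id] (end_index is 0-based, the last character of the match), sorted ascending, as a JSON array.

Build automaton:
Trie (insert patterns):
  0='ε' goto a→6 b→1 c→11
  1='b' goto a→2  ←P1
  2='ba' goto c→3
  3='bac' goto a→4
  4='baca' goto b→5
  5='bacab' goto ·  ←P0
  6='a' goto a→7 c→13
  7='aa' goto c→8
  8='aac' goto b→9  ←P4
  9='aacb' goto c→10
  10='aacbc' goto ·  ←P2
  11='c' goto b→12
  12='cb' goto ·  ←P3
  13='ac' goto a→14
  14='aca' goto b→15
  15='acab' goto ·  ←P5

BFS fail/out derivation:
  n1('b'): parent n0 fail=0; on 'b' 0 → fail=0;  out {1}∪∅={1}
  n6('a'): parent n0 fail=0; on 'a' 0 → fail=0;  out ∅∪∅=∅
  n11('c'): parent n0 fail=0; on 'c' 0 → fail=0;  out ∅∪∅=∅
  n2('ba'): parent n1 fail=0; on 'a' 0 → fail=6;  out ∅∪∅=∅
  n7('aa'): parent n6 fail=0; on 'a' 0 → fail=6;  out ∅∪∅=∅
  n12('cb'): parent n11 fail=0; on 'b' 0 → fail=1;  out {3}∪{1}={1,3}
  n13('ac'): parent n6 fail=0; on 'c' 0 → fail=11;  out ∅∪∅=∅
  n3('bac'): parent n2 fail=6; on 'c' 6 → fail=13;  out ∅∪∅=∅
  n8('aac'): parent n7 fail=6; on 'c' 6 → fail=13;  out {4}∪∅={4}
  n14('aca'): parent n13 fail=11; on 'a' 11→0 → fail=6;  out ∅∪∅=∅
  n4('baca'): parent n3 fail=13; on 'a' 13 → fail=14;  out ∅∪∅=∅
  n9('aacb'): parent n8 fail=13; on 'b' 13→11 → fail=12;  out ∅∪{1,3}={1,3}
  n15('acab'): parent n14 fail=6; on 'b' 6→0 → fail=1;  out {5}∪{1}={1,5}
  n5('bacab'): parent n4 fail=14; on 'b' 14 → fail=15;  out {0}∪{1,5}={0,1,5}
  n10('aacbc'): parent n9 fail=12; on 'c' 12→1→0 → fail=11;  out {2}∪∅={2}

Run:
i=0 'a': node 0→6
i=1 'c': node 6→13
i=2 'a': node 13→14
i=3 'b': node 14→15  → match P1@[3:3],P5@[0:3]
i=4 'a': node 15→2 (fail-walked)
i=5 'c': node 2→3
i=6 'c': node 3→11 (fail-walked)
i=7 'b': node 11→12  → match P1@[7:7],P3@[6:7]
i=8 'b': node 12→1 (fail-walked)  → match P1@[8:8]
i=9 'a': node 1→2
i=10 'c': node 2→3
i=11 'c': node 3→11 (fail-walked)
i=12 'a': node 11→6 (fail-walked)
i=13 'a': node 6→7
i=14 'a': node 7→7 (fail-walked)
i=15 'a': node 7→7 (fail-walked)
i=16 'c': node 7→8  → match P4@[14:16]
i=17 'b': node 8→9  → match P1@[17:17],P3@[16:17]
i=18 'c': node 9→10  → match P2@[14:18]
i=19 'b': node 10→12 (fail-walked)  → match P1@[19:19],P3@[18:19]
i=20 'a': node 12→2 (fail-walked)
i=21 'a': node 2→7 (fail-walked)
i=22 'c': node 7→8  → match P4@[20:22]
i=23 'b': node 8→9  → match P1@[23:23],P3@[22:23]
i=24 'c': node 9→10  → match P2@[20:24]
i=25 'b': node 10→12 (fail-walked)  → match P1@[25:25],P3@[24:25]
i=26 'a': node 12→2 (fail-walked)
i=27 'a': node 2→7 (fail-walked)

Result: [[3,1],[3,5],[7,1],[7,3],[8,1],[16,4],[17,1],[17,3],[18,2],[19,1],[19,3],[22,4],[23,1],[23,3],[24,2],[25,1],[25,3]]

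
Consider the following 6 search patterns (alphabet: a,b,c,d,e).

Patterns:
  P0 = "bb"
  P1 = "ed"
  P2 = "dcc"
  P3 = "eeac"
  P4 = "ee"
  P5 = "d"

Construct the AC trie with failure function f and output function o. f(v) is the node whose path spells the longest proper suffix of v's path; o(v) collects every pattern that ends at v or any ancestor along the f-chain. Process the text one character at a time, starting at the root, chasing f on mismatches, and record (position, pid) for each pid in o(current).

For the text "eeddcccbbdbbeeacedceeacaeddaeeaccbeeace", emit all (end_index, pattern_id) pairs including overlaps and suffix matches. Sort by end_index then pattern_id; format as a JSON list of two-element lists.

Construct AC machine:
Trie (insert patterns):
  0='ε' goto b→1 d→5 e→3
  1='b' goto b→2
  2='bb' goto ·  [P0 ends]
  3='e' goto d→4 e→8
  4='ed' goto ·  [P1 ends]
  5='d' goto c→6  [P5 ends]
  6='dc' goto c→7
  7='dcc' goto ·  [P2 ends]
  8='ee' goto a→9  [P4 ends]
  9='eea' goto c→10
  10='eeac' goto ·  [P3 ends]

Failure links (BFS by depth):
  n1('b'): parent n0 fail=0; on 'b' 0 → fail=0;  out ∅∪∅=∅
  n3('e'): parent n0 fail=0; on 'e' 0 → fail=0;  out ∅∪∅=∅
  n5('d'): parent n0 fail=0; on 'd' 0 → fail=0;  out {5}∪∅={5}
  n2('bb'): parent n1 fail=0; on 'b' 0 → fail=1;  out {0}∪∅={0}
  n4('ed'): parent n3 fail=0; on 'd' 0 → fail=5;  out {1}∪{5}={1,5}
  n6('dc'): parent n5 fail=0; on 'c' 0 → fail=0;  out ∅∪∅=∅
  n8('ee'): parent n3 fail=0; on 'e' 0 → fail=3;  out {4}∪∅={4}
  n7('dcc'): parent n6 fail=0; on 'c' 0 → fail=0;  out {2}∪∅={2}
  n9('eea'): parent n8 fail=3; on 'a' 3→0 → fail=0;  out ∅∪∅=∅
  n10('eeac'): parent n9 fail=0; on 'c' 0 → fail=0;  out {3}∪∅={3}

Text stream:
pos 0 'e': at 3
pos 1 'e': at 8  emit P4@[0:1]
pos 2 'd': at 4 (via fail)  emit P1@[1:2],P5@[2:2]
pos 3 'd': at 5 (via fail)  emit P5@[3:3]
pos 4 'c': at 6
pos 5 'c': at 7  emit P2@[3:5]
pos 6 'c': at 0 (via fail)
pos 7 'b': at 1
pos 8 'b': at 2  emit P0@[7:8]
pos 9 'd': at 5 (via fail)  emit P5@[9:9]
pos 10 'b': at 1 (via fail)
pos 11 'b': at 2  emit P0@[10:11]
pos 12 'e': at 3 (via fail)
pos 13 'e': at 8  emit P4@[12:13]
pos 14 'a': at 9
pos 15 'c': at 10  emit P3@[12:15]
pos 16 'e': at 3 (via fail)
pos 17 'd': at 4  emit P1@[16:17],P5@[17:17]
pos 18 'c': at 6 (via fail)
pos 19 'e': at 3 (via fail)
pos 20 'e': at 8  emit P4@[19:20]
pos 21 'a': at 9
pos 22 'c': at 10  emit P3@[19:22]
pos 23 'a': at 0 (via fail)
pos 24 'e': at 3
pos 25 'd': at 4  emit P1@[24:25],P5@[25:25]
pos 26 'd': at 5 (via fail)  emit P5@[26:26]
pos 27 'a': at 0 (via fail)
pos 28 'e': at 3
pos 29 'e': at 8  emit P4@[28:29]
pos 30 'a': at 9
pos 31 'c': at 10  emit P3@[28:31]
pos 32 'c': at 0 (via fail)
pos 33 'b': at 1
pos 34 'e': at 3 (via fail)
pos 35 'e': at 8  emit P4@[34:35]
pos 36 'a': at 9
pos 37 'c': at 10  emit P3@[34:37]
pos 38 'e': at 3 (via fail)

Result: [[1,4],[2,1],[2,5],[3,5],[5,2],[8,0],[9,5],[11,0],[13,4],[15,3],[17,1],[17,5],[20,4],[22,3],[25,1],[25,5],[26,5],[29,4],[31,3],[35,4],[37,3]]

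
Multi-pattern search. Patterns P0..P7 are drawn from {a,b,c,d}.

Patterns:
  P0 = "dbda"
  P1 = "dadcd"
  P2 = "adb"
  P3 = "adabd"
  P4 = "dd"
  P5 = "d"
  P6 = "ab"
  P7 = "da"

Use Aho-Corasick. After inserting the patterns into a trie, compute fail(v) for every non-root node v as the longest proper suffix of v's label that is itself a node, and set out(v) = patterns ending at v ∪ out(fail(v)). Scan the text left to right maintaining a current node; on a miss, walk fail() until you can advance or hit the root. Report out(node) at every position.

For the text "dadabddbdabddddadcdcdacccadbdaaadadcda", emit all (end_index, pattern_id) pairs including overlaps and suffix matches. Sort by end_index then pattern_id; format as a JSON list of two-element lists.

Build:
Trie (insert patterns):
  n0 'ε': a→9 d→1
  n1 'd': a→5 b→2 d→15  [P5 ends]
  n2 'db': d→3
  n3 'dbd': a→4
  n4 'dbda': ·  [P0 ends]
  n5 'da': d→6  [P7 ends]
  n6 'dad': c→7
  n7 'dadc': d→8
  n8 'dadcd': ·  [P1 ends]
  n9 'a': b→16 d→10
  n10 'ad': a→12 b→11
  n11 'adb': ·  [P2 ends]
  n12 'ada': b→13
  n13 'adab': d→14
  n14 'adabd': ·  [P3 ends]
  n15 'dd': ·  [P4 ends]
  n16 'ab': ·  [P6 ends]

BFS fail/out derivation:
  fail(1) 'd': from fail(0)=0 chase 'd': 0 ⇒ 0;  out={5}∪out(0)={5}
  fail(9) 'a': from fail(0)=0 chase 'a': 0 ⇒ 0;  out=∅∪out(0)=∅
  fail(2) 'db': from fail(1)=0 chase 'b': 0 ⇒ 0;  out=∅∪out(0)=∅
  fail(5) 'da': from fail(1)=0 chase 'a': 0 ⇒ 9;  out={7}∪out(9)={7}
  fail(10) 'ad': from fail(9)=0 chase 'd': 0 ⇒ 1;  out=∅∪out(1)={5}
  fail(15) 'dd': from fail(1)=0 chase 'd': 0 ⇒ 1;  out={4}∪out(1)={4,5}
  fail(16) 'ab': from fail(9)=0 chase 'b': 0 ⇒ 0;  out={6}∪out(0)={6}
  fail(3) 'dbd': from fail(2)=0 chase 'd': 0 ⇒ 1;  out=∅∪out(1)={5}
  fail(6) 'dad': from fail(5)=9 chase 'd': 9 ⇒ 10;  out=∅∪out(10)={5}
  fail(11) 'adb': from fail(10)=1 chase 'b': 1 ⇒ 2;  out={2}∪out(2)={2}
  fail(12) 'ada': from fail(10)=1 chase 'a': 1 ⇒ 5;  out=∅∪out(5)={7}
  fail(4) 'dbda': from fail(3)=1 chase 'a': 1 ⇒ 5;  out={0}∪out(5)={0,7}
  fail(7) 'dadc': from fail(6)=10 chase 'c': 10→1→0 ⇒ 0;  out=∅∪out(0)=∅
  fail(13) 'adab': from fail(12)=5 chase 'b': 5→9 ⇒ 16;  out=∅∪out(16)={6}
  fail(8) 'dadcd': from fail(7)=0 chase 'd': 0 ⇒ 1;  out={1}∪out(1)={1,5}
  fail(14) 'adabd': from fail(13)=16 chase 'd': 16→0 ⇒ 1;  out={3}∪out(1)={3,5}

Scan:
[0] read 'd'  n0⇒n1  → match P5@[0:0]
[1] read 'a'  n1⇒n5  → match P7@[0:1]
[2] read 'd'  n5⇒n6  → match P5@[2:2]
[3] read 'a'  n6⇒n12 ·f  → match P7@[2:3]
[4] read 'b'  n12⇒n13  → match P6@[3:4]
[5] read 'd'  n13⇒n14  → match P3@[1:5],P5@[5:5]
[6] read 'd'  n14⇒n15 ·f  → match P4@[5:6],P5@[6:6]
[7] read 'b'  n15⇒n2 ·f
[8] read 'd'  n2⇒n3  → match P5@[8:8]
[9] read 'a'  n3⇒n4  → match P0@[6:9],P7@[8:9]
[10] read 'b'  n4⇒n16 ·f  → match P6@[9:10]
[11] read 'd'  n16⇒n1 ·f  → match P5@[11:11]
[12] read 'd'  n1⇒n15  → match P4@[11:12],P5@[12:12]
[13] read 'd'  n15⇒n15 ·f  → match P4@[12:13],P5@[13:13]
[14] read 'd'  n15⇒n15 ·f  → match P4@[13:14],P5@[14:14]
[15] read 'a'  n15⇒n5 ·f  → match P7@[14:15]
[16] read 'd'  n5⇒n6  → match P5@[16:16]
[17] read 'c'  n6⇒n7
[18] read 'd'  n7⇒n8  → match P1@[14:18],P5@[18:18]
[19] read 'c'  n8⇒n0 ·f
[20] read 'd'  n0⇒n1  → match P5@[20:20]
[21] read 'a'  n1⇒n5  → match P7@[20:21]
[22] read 'c'  n5⇒n0 ·f
[23] read 'c'  n0⇒n0
[24] read 'c'  n0⇒n0
[25] read 'a'  n0⇒n9
[26] read 'd'  n9⇒n10  → match P5@[26:26]
[27] read 'b'  n10⇒n11  → match P2@[25:27]
[28] read 'd'  n11⇒n3 ·f  → match P5@[28:28]
[29] read 'a'  n3⇒n4  → match P0@[26:29],P7@[28:29]
[30] read 'a'  n4⇒n9 ·f
[31] read 'a'  n9⇒n9 ·f
[32] read 'd'  n9⇒n10  → match P5@[32:32]
[33] read 'a'  n10⇒n12  → match P7@[32:33]
[34] read 'd'  n12⇒n6 ·f  → match P5@[34:34]
[35] read 'c'  n6⇒n7
[36] read 'd'  n7⇒n8  → match P1@[32:36],P5@[36:36]
[37] read 'a'  n8⇒n5 ·f  → match P7@[36:37]

Matches: [[0,5],[1,7],[2,5],[3,7],[4,6],[5,3],[5,5],[6,4],[6,5],[8,5],[9,0],[9,7],[10,6],[11,5],[12,4],[12,5],[13,4],[13,5],[14,4],[14,5],[15,7],[16,5],[18,1],[18,5],[20,5],[21,7],[26,5],[27,2],[28,5],[29,0],[29,7],[32,5],[33,7],[34,5],[36,1],[36,5],[37,7]]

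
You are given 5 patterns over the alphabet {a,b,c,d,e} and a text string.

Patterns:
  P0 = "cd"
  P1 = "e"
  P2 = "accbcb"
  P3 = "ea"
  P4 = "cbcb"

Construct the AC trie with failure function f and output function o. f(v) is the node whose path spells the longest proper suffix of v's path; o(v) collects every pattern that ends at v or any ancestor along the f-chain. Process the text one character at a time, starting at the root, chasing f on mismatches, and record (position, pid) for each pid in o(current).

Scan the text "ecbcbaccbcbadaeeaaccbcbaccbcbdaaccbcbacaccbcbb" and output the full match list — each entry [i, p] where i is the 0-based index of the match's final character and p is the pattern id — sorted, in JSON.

Construct AC machine:
Trie nodes:
  0='ε' goto a→4 c→1 e→3
  1='c' goto b→11 d→2
  2='cd' goto ·  ←P0
  3='e' goto a→10  ←P1
  4='a' goto c→5
  5='ac' goto c→6
  6='acc' goto b→7
  7='accb' goto c→8
  8='accbc' goto b→9
  9='accbcb' goto ·  ←P2
  10='ea' goto ·  ←P3
  11='cb' goto c→12
  12='cbc' goto b→13
  13='cbcb' goto ·  ←P4

Failure links (BFS by depth):
  n1('c'): parent n0 fail=0; on 'c' 0 → fail=0;  out ∅∪∅=∅
  n3('e'): parent n0 fail=0; on 'e' 0 → fail=0;  out {1}∪∅={1}
  n4('a'): parent n0 fail=0; on 'a' 0 → fail=0;  out ∅∪∅=∅
  n2('cd'): parent n1 fail=0; on 'd' 0 → fail=0;  out {0}∪∅={0}
  n5('ac'): parent n4 fail=0; on 'c' 0 → fail=1;  out ∅∪∅=∅
  n10('ea'): parent n3 fail=0; on 'a' 0 → fail=4;  out {3}∪∅={3}
  n11('cb'): parent n1 fail=0; on 'b' 0 → fail=0;  out ∅∪∅=∅
  n6('acc'): parent n5 fail=1; on 'c' 1→0 → fail=1;  out ∅∪∅=∅
  n12('cbc'): parent n11 fail=0; on 'c' 0 → fail=1;  out ∅∪∅=∅
  n7('accb'): parent n6 fail=1; on 'b' 1 → fail=11;  out ∅∪∅=∅
  n13('cbcb'): parent n12 fail=1; on 'b' 1 → fail=11;  out {4}∪∅={4}
  n8('accbc'): parent n7 fail=11; on 'c' 11 → fail=12;  out ∅∪∅=∅
  n9('accbcb'): parent n8 fail=12; on 'b' 12 → fail=13;  out {2}∪{4}={2,4}

Run:
i=0 'e': node 0→3  ** P1@[0:0]
i=1 'c': node 3→1 (fail-walked)
i=2 'b': node 1→11
i=3 'c': node 11→12
i=4 'b': node 12→13  ** P4@[1:4]
i=5 'a': node 13→4 (fail-walked)
i=6 'c': node 4→5
i=7 'c': node 5→6
i=8 'b': node 6→7
i=9 'c': node 7→8
i=10 'b': node 8→9  ** P2@[5:10],P4@[7:10]
i=11 'a': node 9→4 (fail-walked)
i=12 'd': node 4→0 (fail-walked)
i=13 'a': node 0→4
i=14 'e': node 4→3 (fail-walked)  ** P1@[14:14]
i=15 'e': node 3→3 (fail-walked)  ** P1@[15:15]
i=16 'a': node 3→10  ** P3@[15:16]
i=17 'a': node 10→4 (fail-walked)
i=18 'c': node 4→5
i=19 'c': node 5→6
i=20 'b': node 6→7
i=21 'c': node 7→8
i=22 'b': node 8→9  ** P2@[17:22],P4@[19:22]
i=23 'a': node 9→4 (fail-walked)
i=24 'c': node 4→5
i=25 'c': node 5→6
i=26 'b': node 6→7
i=27 'c': node 7→8
i=28 'b': node 8→9  ** P2@[23:28],P4@[25:28]
i=29 'd': node 9→0 (fail-walked)
i=30 'a': node 0→4
i=31 'a': node 4→4 (fail-walked)
i=32 'c': node 4→5
i=33 'c': node 5→6
i=34 'b': node 6→7
i=35 'c': node 7→8
i=36 'b': node 8→9  ** P2@[31:36],P4@[33:36]
i=37 'a': node 9→4 (fail-walked)
i=38 'c': node 4→5
i=39 'a': node 5→4 (fail-walked)
i=40 'c': node 4→5
i=41 'c': node 5→6
i=42 'b': node 6→7
i=43 'c': node 7→8
i=44 'b': node 8→9  ** P2@[39:44],P4@[41:44]
i=45 'b': node 9→0 (fail-walked)

All matches (sorted): [[0,1],[4,4],[10,2],[10,4],[14,1],[15,1],[16,3],[22,2],[22,4],[28,2],[28,4],[36,2],[36,4],[44,2],[44,4]]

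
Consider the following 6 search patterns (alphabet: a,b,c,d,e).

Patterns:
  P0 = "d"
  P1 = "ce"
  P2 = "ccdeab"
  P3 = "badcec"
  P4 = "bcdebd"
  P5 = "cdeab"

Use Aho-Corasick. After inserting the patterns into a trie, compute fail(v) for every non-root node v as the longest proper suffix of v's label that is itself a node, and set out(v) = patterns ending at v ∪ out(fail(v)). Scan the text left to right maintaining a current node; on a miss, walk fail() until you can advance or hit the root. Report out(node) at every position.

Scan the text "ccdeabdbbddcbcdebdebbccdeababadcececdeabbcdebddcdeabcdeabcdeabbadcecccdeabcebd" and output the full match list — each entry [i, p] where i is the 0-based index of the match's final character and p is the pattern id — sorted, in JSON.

Construct AC machine:
Trie (insert patterns):
  n0 'ε': b→9 c→2 d→1
  n1 'd': ·  ←P0
  n2 'c': c→4 d→20 e→3
  n3 'ce': ·  ←P1
  n4 'cc': d→5
  n5 'ccd': e→6
  n6 'ccde': a→7
  n7 'ccdea': b→8
  n8 'ccdeab': ·  ←P2
  n9 'b': a→10 c→15
  n10 'ba': d→11
  n11 'bad': c→12
  n12 'badc': e→13
  n13 'badce': c→14
  n14 'badcec': ·  ←P3
  n15 'bc': d→16
  n16 'bcd': e→17
  n17 'bcde': b→18
  n18 'bcdeb': d→19
  n19 'bcdebd': ·  ←P4
  n20 'cd': e→21
  n21 'cde': a→22
  n22 'cdea': b→23
  n23 'cdeab': ·  ←P5

BFS fail/out derivation:
  n1('d'): parent n0 fail=0; on 'd' 0 → fail=0;  out {0}∪∅={0}
  n2('c'): parent n0 fail=0; on 'c' 0 → fail=0;  out ∅∪∅=∅
  n9('b'): parent n0 fail=0; on 'b' 0 → fail=0;  out ∅∪∅=∅
  n3('ce'): parent n2 fail=0; on 'e' 0 → fail=0;  out {1}∪∅={1}
  n4('cc'): parent n2 fail=0; on 'c' 0 → fail=2;  out ∅∪∅=∅
  n10('ba'): parent n9 fail=0; on 'a' 0 → fail=0;  out ∅∪∅=∅
  n15('bc'): parent n9 fail=0; on 'c' 0 → fail=2;  out ∅∪∅=∅
  n20('cd'): parent n2 fail=0; on 'd' 0 → fail=1;  out ∅∪{0}={0}
  n5('ccd'): parent n4 fail=2; on 'd' 2 → fail=20;  out ∅∪{0}={0}
  n11('bad'): parent n10 fail=0; on 'd' 0 → fail=1;  out ∅∪{0}={0}
  n16('bcd'): parent n15 fail=2; on 'd' 2 → fail=20;  out ∅∪{0}={0}
  n21('cde'): parent n20 fail=1; on 'e' 1→0 → fail=0;  out ∅∪∅=∅
  n6('ccde'): parent n5 fail=20; on 'e' 20 → fail=21;  out ∅∪∅=∅
  n12('badc'): parent n11 fail=1; on 'c' 1→0 → fail=2;  out ∅∪∅=∅
  n17('bcde'): parent n16 fail=20; on 'e' 20 → fail=21;  out ∅∪∅=∅
  n22('cdea'): parent n21 fail=0; on 'a' 0 → fail=0;  out ∅∪∅=∅
  n7('ccdea'): parent n6 fail=21; on 'a' 21 → fail=22;  out ∅∪∅=∅
  n13('badce'): parent n12 fail=2; on 'e' 2 → fail=3;  out ∅∪{1}={1}
  n18('bcdeb'): parent n17 fail=21; on 'b' 21→0 → fail=9;  out ∅∪∅=∅
  n23('cdeab'): parent n22 fail=0; on 'b' 0 → fail=9;  out {5}∪∅={5}
  n8('ccdeab'): parent n7 fail=22; on 'b' 22 → fail=23;  out {2}∪{5}={2,5}
  n14('badcec'): parent n13 fail=3; on 'c' 3→0 → fail=2;  out {3}∪∅={3}
  n19('bcdebd'): parent n18 fail=9; on 'd' 9→0 → fail=1;  out {4}∪{0}={0,4}

Run:
pos 0 'c': at 2
pos 1 'c': at 4
pos 2 'd': at 5  emit P0@[2:2]
pos 3 'e': at 6
pos 4 'a': at 7
pos 5 'b': at 8  emit P2@[0:5],P5@[1:5]
pos 6 'd': at 1 (fail-walked)  emit P0@[6:6]
pos 7 'b': at 9 (fail-walked)
pos 8 'b': at 9 (fail-walked)
pos 9 'd': at 1 (fail-walked)  emit P0@[9:9]
pos 10 'd': at 1 (fail-walked)  emit P0@[10:10]
pos 11 'c': at 2 (fail-walked)
pos 12 'b': at 9 (fail-walked)
pos 13 'c': at 15
pos 14 'd': at 16  emit P0@[14:14]
pos 15 'e': at 17
pos 16 'b': at 18
pos 17 'd': at 19  emit P0@[17:17],P4@[12:17]
pos 18 'e': at 0 (fail-walked)
pos 19 'b': at 9
pos 20 'b': at 9 (fail-walked)
pos 21 'c': at 15
pos 22 'c': at 4 (fail-walked)
pos 23 'd': at 5  emit P0@[23:23]
pos 24 'e': at 6
pos 25 'a': at 7
pos 26 'b': at 8  emit P2@[21:26],P5@[22:26]
pos 27 'a': at 10 (fail-walked)
pos 28 'b': at 9 (fail-walked)
pos 29 'a': at 10
pos 30 'd': at 11  emit P0@[30:30]
pos 31 'c': at 12
pos 32 'e': at 13  emit P1@[31:32]
pos 33 'c': at 14  emit P3@[28:33]
pos 34 'e': at 3 (fail-walked)  emit P1@[33:34]
pos 35 'c': at 2 (fail-walked)
pos 36 'd': at 20  emit P0@[36:36]
pos 37 'e': at 21
pos 38 'a': at 22
pos 39 'b': at 23  emit P5@[35:39]
pos 40 'b': at 9 (fail-walked)
pos 41 'c': at 15
pos 42 'd': at 16  emit P0@[42:42]
pos 43 'e': at 17
pos 44 'b': at 18
pos 45 'd': at 19  emit P0@[45:45],P4@[40:45]
pos 46 'd': at 1 (fail-walked)  emit P0@[46:46]
pos 47 'c': at 2 (fail-walked)
pos 48 'd': at 20  emit P0@[48:48]
pos 49 'e': at 21
pos 50 'a': at 22
pos 51 'b': at 23  emit P5@[47:51]
pos 52 'c': at 15 (fail-walked)
pos 53 'd': at 16  emit P0@[53:53]
pos 54 'e': at 17
pos 55 'a': at 22 (fail-walked)
pos 56 'b': at 23  emit P5@[52:56]
pos 57 'c': at 15 (fail-walked)
pos 58 'd': at 16  emit P0@[58:58]
pos 59 'e': at 17
pos 60 'a': at 22 (fail-walked)
pos 61 'b': at 23  emit P5@[57:61]
pos 62 'b': at 9 (fail-walked)
pos 63 'a': at 10
pos 64 'd': at 11  emit P0@[64:64]
pos 65 'c': at 12
pos 66 'e': at 13  emit P1@[65:66]
pos 67 'c': at 14  emit P3@[62:67]
pos 68 'c': at 4 (fail-walked)
pos 69 'c': at 4 (fail-walked)
pos 70 'd': at 5  emit P0@[70:70]
pos 71 'e': at 6
pos 72 'a': at 7
pos 73 'b': at 8  emit P2@[68:73],P5@[69:73]
pos 74 'c': at 15 (fail-walked)
pos 75 'e': at 3 (fail-walked)  emit P1@[74:75]
pos 76 'b': at 9 (fail-walked)
pos 77 'd': at 1 (fail-walked)  emit P0@[77:77]

All matches (sorted): [[2,0],[5,2],[5,5],[6,0],[9,0],[10,0],[14,0],[17,0],[17,4],[23,0],[26,2],[26,5],[30,0],[32,1],[33,3],[34,1],[36,0],[39,5],[42,0],[45,0],[45,4],[46,0],[48,0],[51,5],[53,0],[56,5],[58,0],[61,5],[64,0],[66,1],[67,3],[70,0],[73,2],[73,5],[75,1],[77,0]]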